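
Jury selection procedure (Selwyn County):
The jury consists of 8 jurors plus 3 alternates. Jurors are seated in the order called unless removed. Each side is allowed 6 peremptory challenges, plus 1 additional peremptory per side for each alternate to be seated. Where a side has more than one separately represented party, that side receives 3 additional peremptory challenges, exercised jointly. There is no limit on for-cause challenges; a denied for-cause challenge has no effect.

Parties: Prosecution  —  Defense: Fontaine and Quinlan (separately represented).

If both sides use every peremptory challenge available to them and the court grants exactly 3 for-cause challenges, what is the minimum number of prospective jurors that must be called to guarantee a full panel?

Seats to fill: 8 + 3 alternates = 11.
Peremptories — Prosecution: 6 + 1×3 = 9; Defense: 6 + 1×3 + 3 = 12; total 21.
For-cause removals: 3.
Minimum venire: 11 + 21 + 3 = 35.

35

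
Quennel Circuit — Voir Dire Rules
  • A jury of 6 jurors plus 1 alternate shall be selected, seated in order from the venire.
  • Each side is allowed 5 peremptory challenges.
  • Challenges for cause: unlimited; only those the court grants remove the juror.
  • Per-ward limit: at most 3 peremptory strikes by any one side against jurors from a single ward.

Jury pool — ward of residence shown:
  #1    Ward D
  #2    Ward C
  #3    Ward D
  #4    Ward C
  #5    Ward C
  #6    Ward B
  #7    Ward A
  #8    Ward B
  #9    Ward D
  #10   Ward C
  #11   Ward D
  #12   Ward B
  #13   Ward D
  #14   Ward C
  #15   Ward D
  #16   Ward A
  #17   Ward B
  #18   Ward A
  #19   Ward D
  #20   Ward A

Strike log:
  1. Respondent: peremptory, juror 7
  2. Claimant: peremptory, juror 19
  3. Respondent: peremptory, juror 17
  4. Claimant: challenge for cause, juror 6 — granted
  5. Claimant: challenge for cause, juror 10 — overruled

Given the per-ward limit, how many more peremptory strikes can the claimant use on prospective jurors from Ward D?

2

Claimant peremptories so far: #19 — 1 of 5 used, 4 left overall.
Against Ward D: #19 — 1 used; per-ward cap 3 leaves 2.
Binding limit: min(4, 2) = 2.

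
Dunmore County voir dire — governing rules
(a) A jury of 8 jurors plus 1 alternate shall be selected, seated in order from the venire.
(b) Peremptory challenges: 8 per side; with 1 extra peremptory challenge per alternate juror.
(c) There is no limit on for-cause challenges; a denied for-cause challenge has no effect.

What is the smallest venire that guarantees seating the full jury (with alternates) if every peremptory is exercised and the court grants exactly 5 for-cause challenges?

32

Seats to fill: 8 + 1 alternates = 9.
Peremptories: 8 + 1×1 = 9 per side × 2 sides = 18.
For-cause removals: 5.
Minimum venire: 9 + 18 + 5 = 32.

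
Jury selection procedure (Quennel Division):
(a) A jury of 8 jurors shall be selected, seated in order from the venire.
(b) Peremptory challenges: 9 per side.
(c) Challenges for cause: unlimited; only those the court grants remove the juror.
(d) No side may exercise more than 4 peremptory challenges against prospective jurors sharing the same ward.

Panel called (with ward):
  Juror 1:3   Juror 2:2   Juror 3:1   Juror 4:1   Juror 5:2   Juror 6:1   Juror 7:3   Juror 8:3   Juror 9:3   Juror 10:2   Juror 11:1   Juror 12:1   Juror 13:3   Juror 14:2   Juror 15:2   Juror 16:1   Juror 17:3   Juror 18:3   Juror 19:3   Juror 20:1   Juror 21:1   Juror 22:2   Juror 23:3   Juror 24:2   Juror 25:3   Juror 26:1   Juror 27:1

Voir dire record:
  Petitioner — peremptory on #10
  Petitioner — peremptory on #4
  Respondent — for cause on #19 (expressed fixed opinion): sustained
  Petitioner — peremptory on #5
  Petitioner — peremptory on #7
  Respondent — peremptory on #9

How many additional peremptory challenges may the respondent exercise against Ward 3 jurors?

Respondent peremptories so far: #9 — 1 of 9 used, 8 left overall.
Against Ward 3: #9 — 1 used; per-ward cap 4 leaves 3.
Binding limit: min(8, 3) = 3.

3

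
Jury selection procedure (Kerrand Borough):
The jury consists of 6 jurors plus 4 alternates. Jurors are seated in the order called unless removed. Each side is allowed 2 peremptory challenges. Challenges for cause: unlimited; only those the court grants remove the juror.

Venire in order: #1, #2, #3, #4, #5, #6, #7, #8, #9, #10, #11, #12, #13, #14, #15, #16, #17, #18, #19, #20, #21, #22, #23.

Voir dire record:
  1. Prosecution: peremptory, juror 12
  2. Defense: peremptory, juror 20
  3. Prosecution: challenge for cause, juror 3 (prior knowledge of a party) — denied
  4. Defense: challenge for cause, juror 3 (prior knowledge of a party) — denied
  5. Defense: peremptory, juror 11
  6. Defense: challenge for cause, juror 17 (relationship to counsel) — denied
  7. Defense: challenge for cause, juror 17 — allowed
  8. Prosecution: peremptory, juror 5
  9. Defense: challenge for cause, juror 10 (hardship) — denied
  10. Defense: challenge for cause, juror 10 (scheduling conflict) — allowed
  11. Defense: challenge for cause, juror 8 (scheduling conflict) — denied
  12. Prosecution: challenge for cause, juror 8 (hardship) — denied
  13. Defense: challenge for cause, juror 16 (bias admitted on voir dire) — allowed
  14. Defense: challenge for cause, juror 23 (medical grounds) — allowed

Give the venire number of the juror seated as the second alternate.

Removed: #5, #10, #11, #12, #16, #17, #20, #23. (#3, #8 stay — for-cause denied.)
Seating in order: seats 1–6 → #1, #2, #3, #4, #6, #7; alternates → #8, #9, #13, #14.
So alternate 2 is #9.

9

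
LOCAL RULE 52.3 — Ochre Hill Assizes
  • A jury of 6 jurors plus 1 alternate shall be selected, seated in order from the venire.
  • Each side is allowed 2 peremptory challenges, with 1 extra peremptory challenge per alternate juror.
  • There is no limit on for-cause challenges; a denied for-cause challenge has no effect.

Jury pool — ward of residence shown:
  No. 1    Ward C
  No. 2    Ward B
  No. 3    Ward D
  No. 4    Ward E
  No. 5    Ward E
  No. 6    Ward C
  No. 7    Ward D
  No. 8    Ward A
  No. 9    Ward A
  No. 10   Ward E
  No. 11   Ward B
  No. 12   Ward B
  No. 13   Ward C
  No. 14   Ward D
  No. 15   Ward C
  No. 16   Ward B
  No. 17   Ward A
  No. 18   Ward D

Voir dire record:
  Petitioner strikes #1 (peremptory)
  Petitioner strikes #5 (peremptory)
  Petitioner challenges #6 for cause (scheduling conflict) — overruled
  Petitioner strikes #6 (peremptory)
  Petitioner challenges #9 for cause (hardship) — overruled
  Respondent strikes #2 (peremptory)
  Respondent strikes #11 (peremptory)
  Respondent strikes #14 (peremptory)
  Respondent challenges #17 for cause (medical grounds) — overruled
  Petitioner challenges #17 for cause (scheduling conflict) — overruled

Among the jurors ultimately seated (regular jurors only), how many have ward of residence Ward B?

0

Removed: #1, #2, #5, #6, #11, #14.
Seated jurors 1–6: #3, #4, #7, #8, #9, #10 (alternates #12 not counted).
None of those are in Ward B → 0.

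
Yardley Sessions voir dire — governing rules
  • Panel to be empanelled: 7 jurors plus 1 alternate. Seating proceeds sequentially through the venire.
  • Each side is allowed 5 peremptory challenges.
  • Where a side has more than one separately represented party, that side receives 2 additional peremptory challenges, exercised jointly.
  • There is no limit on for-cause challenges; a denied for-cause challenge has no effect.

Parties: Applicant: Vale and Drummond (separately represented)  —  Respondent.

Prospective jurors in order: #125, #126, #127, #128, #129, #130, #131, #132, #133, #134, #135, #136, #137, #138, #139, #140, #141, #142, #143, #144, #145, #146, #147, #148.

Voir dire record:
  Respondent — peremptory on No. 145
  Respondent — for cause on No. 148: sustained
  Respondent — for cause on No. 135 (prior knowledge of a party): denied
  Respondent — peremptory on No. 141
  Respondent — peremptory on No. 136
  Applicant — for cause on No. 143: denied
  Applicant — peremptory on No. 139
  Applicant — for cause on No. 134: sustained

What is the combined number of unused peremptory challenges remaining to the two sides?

8

Applicant allotment: 5 base + 2 multi-party = 7. Respondent allotment: 5.
Applicant peremptories used: #139 — 1 (for-cause on #143, #134 don't count).
Respondent peremptories used: #145, #141, #136 — 3 (for-cause on #148, #135 don't count).
Remaining: (7 − 1) + (5 − 3) = 8.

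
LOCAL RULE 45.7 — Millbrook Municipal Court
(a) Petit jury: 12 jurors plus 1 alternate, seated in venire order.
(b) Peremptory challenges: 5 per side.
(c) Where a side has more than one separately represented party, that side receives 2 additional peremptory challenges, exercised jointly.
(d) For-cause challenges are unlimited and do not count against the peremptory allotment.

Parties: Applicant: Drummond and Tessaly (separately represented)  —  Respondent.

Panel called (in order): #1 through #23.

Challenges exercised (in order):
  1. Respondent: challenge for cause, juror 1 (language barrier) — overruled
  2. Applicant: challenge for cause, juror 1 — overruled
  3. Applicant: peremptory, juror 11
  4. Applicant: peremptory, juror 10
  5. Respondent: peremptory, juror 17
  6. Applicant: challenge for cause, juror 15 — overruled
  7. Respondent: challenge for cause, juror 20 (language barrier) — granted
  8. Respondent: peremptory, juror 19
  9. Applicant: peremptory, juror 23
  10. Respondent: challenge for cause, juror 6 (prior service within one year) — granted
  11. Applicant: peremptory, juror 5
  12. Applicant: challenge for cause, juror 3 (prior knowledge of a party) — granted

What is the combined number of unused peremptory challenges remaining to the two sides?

6

Applicant allotment: 5 base + 2 multi-party = 7. Respondent allotment: 5.
Applicant peremptories used: #11, #10, #23, #5 — 4 (for-cause on #1, #15, #3 don't count).
Respondent peremptories used: #17, #19 — 2 (for-cause on #1, #20, #6 don't count).
Remaining: (7 − 4) + (5 − 2) = 6.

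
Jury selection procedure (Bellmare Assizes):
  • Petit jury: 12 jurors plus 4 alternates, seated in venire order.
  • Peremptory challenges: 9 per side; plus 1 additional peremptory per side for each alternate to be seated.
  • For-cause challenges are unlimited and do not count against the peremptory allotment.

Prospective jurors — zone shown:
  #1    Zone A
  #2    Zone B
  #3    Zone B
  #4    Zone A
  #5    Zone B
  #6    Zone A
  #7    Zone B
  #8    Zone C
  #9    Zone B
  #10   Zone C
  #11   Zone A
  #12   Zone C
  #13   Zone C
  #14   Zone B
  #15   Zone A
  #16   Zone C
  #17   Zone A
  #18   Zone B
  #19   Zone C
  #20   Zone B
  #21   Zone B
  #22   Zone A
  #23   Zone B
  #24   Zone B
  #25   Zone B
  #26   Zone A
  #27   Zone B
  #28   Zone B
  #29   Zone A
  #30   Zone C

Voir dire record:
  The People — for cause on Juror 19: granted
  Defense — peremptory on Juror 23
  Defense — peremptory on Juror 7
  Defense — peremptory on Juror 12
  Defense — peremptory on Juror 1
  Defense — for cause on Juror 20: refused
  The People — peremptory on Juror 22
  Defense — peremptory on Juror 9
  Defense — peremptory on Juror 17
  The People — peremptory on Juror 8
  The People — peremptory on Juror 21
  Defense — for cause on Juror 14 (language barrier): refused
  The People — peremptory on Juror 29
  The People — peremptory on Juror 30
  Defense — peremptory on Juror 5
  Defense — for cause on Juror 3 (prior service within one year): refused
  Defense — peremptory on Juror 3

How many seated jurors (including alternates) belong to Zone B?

8

Removed: #1, #3, #5, #7, #8, #9, #12, #17, #19, #21, #22, #23, #29, #30.
Seated (16 incl. alternates): #2, #4, #6, #10, #11, #13, #14, #15, #16, #18, #20, #24, #25, #26, #27, #28.
Of those, in Zone B: #2, #14, #18, #20, #24, #25, #27, #28 → 8.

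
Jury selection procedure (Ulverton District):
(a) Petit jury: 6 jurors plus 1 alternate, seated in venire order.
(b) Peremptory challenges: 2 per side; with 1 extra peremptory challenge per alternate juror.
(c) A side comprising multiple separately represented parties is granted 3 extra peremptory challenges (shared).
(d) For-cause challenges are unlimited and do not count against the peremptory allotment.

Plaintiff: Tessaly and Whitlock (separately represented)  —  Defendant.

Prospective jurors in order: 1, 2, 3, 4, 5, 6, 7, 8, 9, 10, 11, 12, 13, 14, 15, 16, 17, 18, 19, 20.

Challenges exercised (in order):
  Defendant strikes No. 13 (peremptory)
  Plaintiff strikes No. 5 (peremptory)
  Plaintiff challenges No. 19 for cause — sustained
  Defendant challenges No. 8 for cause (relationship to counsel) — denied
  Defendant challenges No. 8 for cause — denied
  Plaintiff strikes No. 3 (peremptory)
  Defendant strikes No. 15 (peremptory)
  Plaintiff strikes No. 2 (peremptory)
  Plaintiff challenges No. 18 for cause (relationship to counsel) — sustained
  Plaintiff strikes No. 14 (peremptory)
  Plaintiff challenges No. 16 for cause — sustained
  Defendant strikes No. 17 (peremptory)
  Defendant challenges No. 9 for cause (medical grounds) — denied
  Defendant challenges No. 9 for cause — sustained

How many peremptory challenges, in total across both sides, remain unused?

Plaintiff allotment: 2 base + 1 × 1 alternate + 3 multi-party = 6. Defendant allotment: 2 base + 1 × 1 alternate = 3.
Plaintiff peremptories used: #5, #3, #2, #14 — 4 (for-cause on #19, #18, #16 don't count).
Defendant peremptories used: #13, #15, #17 — 3 (for-cause on #8, #8, #9, #9 don't count).
Remaining: (6 − 4) + (3 − 3) = 2.

2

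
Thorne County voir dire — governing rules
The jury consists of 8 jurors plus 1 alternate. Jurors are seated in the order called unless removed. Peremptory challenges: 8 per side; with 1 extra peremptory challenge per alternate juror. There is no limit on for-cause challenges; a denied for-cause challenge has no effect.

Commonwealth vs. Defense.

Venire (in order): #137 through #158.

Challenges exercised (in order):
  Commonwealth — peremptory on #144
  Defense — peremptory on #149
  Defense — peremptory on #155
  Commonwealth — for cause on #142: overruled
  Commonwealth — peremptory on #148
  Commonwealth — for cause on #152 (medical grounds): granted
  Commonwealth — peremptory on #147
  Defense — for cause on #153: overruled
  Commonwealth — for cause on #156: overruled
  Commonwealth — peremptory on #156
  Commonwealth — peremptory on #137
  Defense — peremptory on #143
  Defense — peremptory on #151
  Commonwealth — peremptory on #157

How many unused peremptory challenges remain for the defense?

5

Defense allotment: 8 base + 1 × 1 alternate = 9.
Defense peremptories used: #149, #155, #143, #151 — 4 (the for-cause on #153 doesn't count).
Remaining: 9 − 4 = 5.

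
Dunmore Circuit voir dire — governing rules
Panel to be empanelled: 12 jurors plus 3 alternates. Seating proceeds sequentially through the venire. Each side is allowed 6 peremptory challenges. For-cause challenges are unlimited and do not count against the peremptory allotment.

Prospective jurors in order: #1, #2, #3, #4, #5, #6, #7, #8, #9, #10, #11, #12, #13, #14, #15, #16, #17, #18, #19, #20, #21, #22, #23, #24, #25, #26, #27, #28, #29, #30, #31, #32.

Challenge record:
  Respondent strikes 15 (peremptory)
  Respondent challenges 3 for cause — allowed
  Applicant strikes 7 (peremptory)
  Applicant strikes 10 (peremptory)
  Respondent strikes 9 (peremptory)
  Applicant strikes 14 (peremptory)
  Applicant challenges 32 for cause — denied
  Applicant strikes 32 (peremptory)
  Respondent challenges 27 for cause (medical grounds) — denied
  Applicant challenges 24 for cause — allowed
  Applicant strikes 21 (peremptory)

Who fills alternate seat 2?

Removed: #3, #7, #9, #10, #14, #15, #21, #24, #32. (#27 stays — for-cause denied.)
Seating in order: seats 1–12 → #1, #2, #4, #5, #6, #8, #11, #12, #13, #16, #17, #18; alternates → #19, #20, #22.
So alternate 2 is #20.

20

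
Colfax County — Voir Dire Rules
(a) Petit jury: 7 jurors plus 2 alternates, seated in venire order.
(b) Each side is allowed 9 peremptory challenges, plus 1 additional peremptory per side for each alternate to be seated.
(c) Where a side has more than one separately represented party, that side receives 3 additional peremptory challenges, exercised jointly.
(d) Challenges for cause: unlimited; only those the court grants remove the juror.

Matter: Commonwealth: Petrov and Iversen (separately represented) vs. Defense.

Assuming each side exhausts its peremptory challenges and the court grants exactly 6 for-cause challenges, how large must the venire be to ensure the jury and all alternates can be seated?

Seats to fill: 7 + 2 alternates = 9.
Peremptories — Commonwealth: 9 + 1×2 + 3 = 14; Defense: 9 + 1×2 = 11; total 25.
For-cause removals: 6.
Minimum venire: 9 + 25 + 6 = 40.

40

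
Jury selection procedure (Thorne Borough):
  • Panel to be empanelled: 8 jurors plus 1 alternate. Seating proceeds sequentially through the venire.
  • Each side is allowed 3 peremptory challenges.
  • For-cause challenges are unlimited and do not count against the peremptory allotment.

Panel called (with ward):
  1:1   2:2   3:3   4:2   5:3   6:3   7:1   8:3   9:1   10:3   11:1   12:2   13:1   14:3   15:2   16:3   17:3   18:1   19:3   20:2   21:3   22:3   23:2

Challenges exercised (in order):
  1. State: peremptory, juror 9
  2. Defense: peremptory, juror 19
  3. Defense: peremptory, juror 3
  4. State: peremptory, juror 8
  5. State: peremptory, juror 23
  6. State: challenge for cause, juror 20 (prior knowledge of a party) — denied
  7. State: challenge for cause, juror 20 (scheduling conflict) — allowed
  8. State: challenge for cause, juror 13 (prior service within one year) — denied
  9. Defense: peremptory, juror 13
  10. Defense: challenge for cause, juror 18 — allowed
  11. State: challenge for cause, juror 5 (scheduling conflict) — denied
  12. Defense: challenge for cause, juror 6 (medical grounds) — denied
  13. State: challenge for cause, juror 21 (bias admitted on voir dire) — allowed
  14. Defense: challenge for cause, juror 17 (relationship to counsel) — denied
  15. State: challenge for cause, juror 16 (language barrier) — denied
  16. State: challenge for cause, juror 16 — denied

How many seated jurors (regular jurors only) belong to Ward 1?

Removed: #3, #8, #9, #13, #18, #19, #20, #21, #23.
Seated jurors 1–8: #1, #2, #4, #5, #6, #7, #10, #11 (alternates #12 not counted).
Of those, in Ward 1: #1, #7, #11 → 3.

3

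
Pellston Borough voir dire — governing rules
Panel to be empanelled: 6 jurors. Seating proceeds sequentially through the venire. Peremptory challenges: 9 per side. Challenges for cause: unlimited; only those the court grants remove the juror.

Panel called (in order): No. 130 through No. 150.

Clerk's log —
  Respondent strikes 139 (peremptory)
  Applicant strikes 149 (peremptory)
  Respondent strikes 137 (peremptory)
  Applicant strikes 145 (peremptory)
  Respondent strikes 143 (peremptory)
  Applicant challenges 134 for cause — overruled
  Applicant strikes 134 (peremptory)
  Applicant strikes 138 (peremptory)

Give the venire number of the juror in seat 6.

136

Removed: #134, #137, #138, #139, #143, #145, #149.
Seating in order: seats 1–6 → #130, #131, #132, #133, #135, #136.
So seat 6 is #136.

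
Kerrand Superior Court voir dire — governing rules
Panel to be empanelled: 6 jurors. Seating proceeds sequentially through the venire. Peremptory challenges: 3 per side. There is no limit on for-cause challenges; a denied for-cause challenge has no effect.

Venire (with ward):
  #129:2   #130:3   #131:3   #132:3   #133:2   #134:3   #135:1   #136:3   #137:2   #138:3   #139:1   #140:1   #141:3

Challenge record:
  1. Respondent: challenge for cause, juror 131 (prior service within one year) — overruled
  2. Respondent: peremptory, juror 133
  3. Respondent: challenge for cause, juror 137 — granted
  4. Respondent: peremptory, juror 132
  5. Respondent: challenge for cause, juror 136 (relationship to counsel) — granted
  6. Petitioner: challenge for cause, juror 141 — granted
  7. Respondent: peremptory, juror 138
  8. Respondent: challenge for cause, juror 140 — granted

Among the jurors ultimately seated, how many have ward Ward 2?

1

Removed: #132, #133, #136, #137, #138, #140, #141.
Seated jurors 1–6: #129, #130, #131, #134, #135, #139.
Of those, in Ward 2: #129 → 1.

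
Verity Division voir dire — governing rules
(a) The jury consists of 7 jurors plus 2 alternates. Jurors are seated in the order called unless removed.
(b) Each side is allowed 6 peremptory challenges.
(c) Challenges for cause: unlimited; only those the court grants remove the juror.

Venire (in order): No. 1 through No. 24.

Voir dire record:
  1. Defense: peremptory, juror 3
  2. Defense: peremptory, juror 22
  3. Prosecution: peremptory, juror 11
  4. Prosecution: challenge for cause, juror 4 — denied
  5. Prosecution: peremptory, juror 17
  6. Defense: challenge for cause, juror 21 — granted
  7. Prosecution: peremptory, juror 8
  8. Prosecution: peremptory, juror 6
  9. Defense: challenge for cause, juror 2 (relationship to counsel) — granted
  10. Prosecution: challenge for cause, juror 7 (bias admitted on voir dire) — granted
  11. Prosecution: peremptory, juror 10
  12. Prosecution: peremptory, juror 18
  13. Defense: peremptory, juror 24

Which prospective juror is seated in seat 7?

14

Removed: #2, #3, #6, #7, #8, #10, #11, #17, #18, #21, #22, #24. (#4 stays — for-cause denied.)
Seating in order: seats 1–7 → #1, #4, #5, #9, #12, #13, #14; alternates → #15, #16.
So seat 7 is #14.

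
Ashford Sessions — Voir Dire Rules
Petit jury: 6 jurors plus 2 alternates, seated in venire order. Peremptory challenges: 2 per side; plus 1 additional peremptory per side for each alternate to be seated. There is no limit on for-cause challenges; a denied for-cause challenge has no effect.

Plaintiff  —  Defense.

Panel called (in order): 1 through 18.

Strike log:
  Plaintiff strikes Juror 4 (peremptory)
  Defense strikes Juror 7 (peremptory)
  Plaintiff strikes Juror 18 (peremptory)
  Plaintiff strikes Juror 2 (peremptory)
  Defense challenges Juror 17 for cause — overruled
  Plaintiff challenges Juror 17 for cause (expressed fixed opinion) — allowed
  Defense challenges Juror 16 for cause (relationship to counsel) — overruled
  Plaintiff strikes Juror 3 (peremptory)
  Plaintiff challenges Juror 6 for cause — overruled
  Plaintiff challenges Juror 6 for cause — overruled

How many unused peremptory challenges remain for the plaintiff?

0

Plaintiff allotment: 2 base + 1 × 2 alternates = 4.
Plaintiff peremptories used: #4, #18, #2, #3 — 4 (for-cause on #17, #6, #6 don't count).
Remaining: 4 − 4 = 0.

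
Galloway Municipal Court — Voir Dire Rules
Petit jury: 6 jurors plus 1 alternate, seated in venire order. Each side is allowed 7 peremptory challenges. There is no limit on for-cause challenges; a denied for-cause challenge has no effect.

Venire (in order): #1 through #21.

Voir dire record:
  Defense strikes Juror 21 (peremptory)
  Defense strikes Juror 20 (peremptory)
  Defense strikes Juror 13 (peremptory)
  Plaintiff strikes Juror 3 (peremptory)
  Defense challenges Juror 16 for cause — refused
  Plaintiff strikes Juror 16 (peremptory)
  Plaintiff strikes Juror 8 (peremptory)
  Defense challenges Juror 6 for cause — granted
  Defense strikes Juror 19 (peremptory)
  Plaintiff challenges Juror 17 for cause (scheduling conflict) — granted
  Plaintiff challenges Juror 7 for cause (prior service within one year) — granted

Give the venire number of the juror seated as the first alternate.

Removed: #3, #6, #7, #8, #13, #16, #17, #19, #20, #21.
Filling seats in venire order through position 7: #1, #2, #4, #5, #9, #10, #11.
So alternate 1 is #11.

11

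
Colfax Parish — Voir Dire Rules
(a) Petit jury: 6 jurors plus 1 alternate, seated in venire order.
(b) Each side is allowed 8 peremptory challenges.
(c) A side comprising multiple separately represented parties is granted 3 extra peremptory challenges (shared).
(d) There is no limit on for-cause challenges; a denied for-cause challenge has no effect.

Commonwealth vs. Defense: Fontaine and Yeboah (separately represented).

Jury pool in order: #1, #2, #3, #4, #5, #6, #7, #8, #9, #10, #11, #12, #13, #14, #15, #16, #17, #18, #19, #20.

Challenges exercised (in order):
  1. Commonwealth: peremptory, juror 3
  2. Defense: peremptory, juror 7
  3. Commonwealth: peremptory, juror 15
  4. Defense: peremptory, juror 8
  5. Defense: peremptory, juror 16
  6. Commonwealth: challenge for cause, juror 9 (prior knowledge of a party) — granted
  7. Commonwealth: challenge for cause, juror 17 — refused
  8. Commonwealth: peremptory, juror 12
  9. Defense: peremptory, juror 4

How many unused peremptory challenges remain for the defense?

Defense allotment: 8 base + 3 multi-party = 11.
Defense peremptories used: #7, #8, #16, #4 — 4.
Remaining: 11 − 4 = 7.

7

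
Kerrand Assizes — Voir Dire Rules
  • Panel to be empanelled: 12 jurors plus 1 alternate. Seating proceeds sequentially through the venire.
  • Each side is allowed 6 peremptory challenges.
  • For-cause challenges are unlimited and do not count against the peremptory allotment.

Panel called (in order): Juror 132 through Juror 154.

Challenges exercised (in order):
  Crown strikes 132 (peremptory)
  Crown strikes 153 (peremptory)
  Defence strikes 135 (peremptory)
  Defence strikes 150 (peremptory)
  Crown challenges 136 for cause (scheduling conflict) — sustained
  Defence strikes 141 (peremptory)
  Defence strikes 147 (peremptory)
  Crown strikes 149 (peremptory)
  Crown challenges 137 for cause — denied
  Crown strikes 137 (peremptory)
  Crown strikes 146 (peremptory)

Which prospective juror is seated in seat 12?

Removed: #132, #135, #136, #137, #141, #146, #147, #149, #150, #153.
Filling seats in venire order through position 12: #133, #134, #138, #139, #140, #142, #143, #144, #145, #148, #151, #152.
So seat 12 is #152.

152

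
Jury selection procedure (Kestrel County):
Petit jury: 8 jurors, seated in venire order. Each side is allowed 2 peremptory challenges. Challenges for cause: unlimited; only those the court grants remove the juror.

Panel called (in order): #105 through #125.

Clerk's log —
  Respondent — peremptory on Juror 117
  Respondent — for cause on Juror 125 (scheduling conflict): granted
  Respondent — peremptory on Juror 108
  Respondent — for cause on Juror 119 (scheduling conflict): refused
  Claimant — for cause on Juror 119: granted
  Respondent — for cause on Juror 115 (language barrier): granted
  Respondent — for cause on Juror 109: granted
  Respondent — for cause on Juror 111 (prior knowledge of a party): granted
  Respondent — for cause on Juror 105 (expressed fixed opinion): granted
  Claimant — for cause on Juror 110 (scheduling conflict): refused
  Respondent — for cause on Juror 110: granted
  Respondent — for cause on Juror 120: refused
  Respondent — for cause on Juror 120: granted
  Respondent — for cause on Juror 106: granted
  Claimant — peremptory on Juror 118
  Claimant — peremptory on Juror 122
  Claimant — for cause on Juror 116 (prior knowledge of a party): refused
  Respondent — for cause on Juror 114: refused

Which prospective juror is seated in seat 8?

Removed: #105, #106, #108, #109, #110, #111, #115, #117, #118, #119, #120, #122, #125. (#114, #116 stay — for-cause denied.)
Seating in order: seats 1–8 → #107, #112, #113, #114, #116, #121, #123, #124.
So seat 8 is #124.

124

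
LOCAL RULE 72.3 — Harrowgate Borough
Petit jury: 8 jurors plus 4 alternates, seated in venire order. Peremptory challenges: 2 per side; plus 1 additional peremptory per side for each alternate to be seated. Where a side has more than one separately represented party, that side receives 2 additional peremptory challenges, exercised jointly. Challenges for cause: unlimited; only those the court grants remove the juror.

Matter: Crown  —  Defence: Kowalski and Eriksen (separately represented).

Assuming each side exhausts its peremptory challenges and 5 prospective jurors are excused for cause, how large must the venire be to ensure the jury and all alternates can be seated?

31

Seats to fill: 8 + 4 alternates = 12.
Peremptories — Crown: 2 + 1×4 = 6; Defence: 2 + 1×4 + 2 = 8; total 14.
For-cause removals: 5.
Minimum venire: 12 + 14 + 5 = 31.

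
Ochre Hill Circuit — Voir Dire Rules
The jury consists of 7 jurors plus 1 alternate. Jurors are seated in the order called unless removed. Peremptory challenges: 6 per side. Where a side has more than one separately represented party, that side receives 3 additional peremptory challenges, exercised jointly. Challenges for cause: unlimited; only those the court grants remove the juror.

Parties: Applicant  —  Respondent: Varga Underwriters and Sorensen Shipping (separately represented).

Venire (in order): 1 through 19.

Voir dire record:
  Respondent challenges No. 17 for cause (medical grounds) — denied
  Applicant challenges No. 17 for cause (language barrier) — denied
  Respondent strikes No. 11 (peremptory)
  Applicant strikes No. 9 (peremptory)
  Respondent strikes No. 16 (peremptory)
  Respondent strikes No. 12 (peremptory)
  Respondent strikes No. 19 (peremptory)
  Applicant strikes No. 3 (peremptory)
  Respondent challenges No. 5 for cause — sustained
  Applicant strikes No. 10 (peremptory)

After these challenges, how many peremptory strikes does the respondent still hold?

Respondent allotment: 6 base + 3 multi-party = 9.
Respondent peremptories used: #11, #16, #12, #19 — 4 (for-cause on #17, #5 don't count).
Remaining: 9 − 4 = 5.

5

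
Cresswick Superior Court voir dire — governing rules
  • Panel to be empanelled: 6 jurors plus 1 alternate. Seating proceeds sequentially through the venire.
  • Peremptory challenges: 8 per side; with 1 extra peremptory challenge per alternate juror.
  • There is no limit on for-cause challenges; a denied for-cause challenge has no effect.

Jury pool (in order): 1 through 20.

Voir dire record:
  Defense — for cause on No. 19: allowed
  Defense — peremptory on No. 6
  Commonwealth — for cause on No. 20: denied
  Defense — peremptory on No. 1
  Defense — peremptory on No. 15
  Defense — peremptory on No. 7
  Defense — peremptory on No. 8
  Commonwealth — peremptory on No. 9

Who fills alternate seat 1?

12

Removed: #1, #6, #7, #8, #9, #15, #19. (#20 stays — for-cause denied.)
Seating in order: seats 1–6 → #2, #3, #4, #5, #10, #11; alternates → #12.
So alternate 1 is #12.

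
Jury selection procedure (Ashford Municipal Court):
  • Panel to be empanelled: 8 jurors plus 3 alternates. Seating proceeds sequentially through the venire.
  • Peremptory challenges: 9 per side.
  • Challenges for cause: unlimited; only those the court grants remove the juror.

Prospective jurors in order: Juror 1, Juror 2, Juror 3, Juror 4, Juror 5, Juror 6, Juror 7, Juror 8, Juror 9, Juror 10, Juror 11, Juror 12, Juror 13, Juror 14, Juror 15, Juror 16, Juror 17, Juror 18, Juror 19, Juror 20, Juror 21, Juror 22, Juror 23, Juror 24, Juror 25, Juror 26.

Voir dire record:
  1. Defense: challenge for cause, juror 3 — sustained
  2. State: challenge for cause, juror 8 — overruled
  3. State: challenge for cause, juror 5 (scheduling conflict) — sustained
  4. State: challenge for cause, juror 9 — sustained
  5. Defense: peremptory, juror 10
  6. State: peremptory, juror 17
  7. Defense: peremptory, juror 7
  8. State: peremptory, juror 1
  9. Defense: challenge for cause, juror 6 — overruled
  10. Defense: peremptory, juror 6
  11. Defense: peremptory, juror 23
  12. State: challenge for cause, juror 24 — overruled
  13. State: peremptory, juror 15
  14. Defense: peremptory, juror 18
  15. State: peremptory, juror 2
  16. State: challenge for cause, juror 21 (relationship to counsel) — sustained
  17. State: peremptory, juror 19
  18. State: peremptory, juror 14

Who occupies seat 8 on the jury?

22

Removed: #1, #2, #3, #5, #6, #7, #9, #10, #14, #15, #17, #18, #19, #21, #23. (#8, #24 stay — for-cause denied.)
Seating in order: seats 1–8 → #4, #8, #11, #12, #13, #16, #20, #22; alternates → #24, #25, #26.
So seat 8 is #22.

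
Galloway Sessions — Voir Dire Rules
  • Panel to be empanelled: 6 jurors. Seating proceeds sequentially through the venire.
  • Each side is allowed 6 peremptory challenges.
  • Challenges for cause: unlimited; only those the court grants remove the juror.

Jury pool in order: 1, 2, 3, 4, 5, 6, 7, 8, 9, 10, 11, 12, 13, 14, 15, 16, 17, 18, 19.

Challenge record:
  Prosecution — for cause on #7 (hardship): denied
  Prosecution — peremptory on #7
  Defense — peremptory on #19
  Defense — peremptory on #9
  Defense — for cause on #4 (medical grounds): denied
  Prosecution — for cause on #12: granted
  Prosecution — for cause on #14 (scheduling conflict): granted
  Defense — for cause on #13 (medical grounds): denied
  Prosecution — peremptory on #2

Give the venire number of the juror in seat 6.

8

Removed: #2, #7, #9, #12, #14, #19. (#4, #13 stay — for-cause denied.)
Seating in order: seats 1–6 → #1, #3, #4, #5, #6, #8.
So seat 6 is #8.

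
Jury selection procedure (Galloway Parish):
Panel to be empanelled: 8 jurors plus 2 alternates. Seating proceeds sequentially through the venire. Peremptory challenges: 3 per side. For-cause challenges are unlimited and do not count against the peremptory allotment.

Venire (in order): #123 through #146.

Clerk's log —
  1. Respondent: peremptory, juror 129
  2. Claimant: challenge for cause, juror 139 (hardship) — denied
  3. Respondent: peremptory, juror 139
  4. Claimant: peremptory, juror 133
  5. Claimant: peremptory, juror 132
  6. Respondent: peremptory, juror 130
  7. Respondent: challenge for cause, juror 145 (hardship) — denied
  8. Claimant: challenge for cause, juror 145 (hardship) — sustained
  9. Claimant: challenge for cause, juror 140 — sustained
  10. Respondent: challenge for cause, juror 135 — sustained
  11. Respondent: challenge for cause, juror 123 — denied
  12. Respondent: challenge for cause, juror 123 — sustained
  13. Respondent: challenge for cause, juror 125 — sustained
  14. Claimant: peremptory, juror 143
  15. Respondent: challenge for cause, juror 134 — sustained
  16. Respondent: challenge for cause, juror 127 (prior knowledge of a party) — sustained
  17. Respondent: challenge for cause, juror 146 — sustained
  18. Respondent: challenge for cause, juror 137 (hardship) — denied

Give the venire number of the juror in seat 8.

141

Removed: #123, #125, #127, #129, #130, #132, #133, #134, #135, #139, #140, #143, #145, #146. (#137 stays — for-cause denied.)
Seating in order: seats 1–8 → #124, #126, #128, #131, #136, #137, #138, #141; alternates → #142, #144.
So seat 8 is #141.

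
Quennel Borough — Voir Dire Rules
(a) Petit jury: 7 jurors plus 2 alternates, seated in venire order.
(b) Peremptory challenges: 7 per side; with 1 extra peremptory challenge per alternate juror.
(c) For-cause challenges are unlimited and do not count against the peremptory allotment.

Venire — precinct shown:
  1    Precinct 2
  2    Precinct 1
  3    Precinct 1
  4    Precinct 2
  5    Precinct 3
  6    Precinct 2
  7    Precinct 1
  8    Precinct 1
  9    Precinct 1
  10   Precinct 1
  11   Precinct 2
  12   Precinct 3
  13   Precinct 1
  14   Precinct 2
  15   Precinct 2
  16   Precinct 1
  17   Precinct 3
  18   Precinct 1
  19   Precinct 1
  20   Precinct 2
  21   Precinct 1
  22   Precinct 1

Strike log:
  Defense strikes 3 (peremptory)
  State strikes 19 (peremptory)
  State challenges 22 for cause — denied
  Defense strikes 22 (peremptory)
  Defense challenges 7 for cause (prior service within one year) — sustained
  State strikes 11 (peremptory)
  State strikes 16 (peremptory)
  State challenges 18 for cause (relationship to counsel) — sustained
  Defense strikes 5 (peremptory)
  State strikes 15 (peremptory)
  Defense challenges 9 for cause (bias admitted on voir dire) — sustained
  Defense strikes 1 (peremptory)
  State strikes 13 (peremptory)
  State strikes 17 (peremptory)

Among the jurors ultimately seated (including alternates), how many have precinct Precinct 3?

Removed: #1, #3, #5, #7, #9, #11, #13, #15, #16, #17, #18, #19, #22.
Seated (9 incl. alternates): #2, #4, #6, #8, #10, #12, #14, #20, #21.
Of those, in Precinct 3: #12 → 1.

1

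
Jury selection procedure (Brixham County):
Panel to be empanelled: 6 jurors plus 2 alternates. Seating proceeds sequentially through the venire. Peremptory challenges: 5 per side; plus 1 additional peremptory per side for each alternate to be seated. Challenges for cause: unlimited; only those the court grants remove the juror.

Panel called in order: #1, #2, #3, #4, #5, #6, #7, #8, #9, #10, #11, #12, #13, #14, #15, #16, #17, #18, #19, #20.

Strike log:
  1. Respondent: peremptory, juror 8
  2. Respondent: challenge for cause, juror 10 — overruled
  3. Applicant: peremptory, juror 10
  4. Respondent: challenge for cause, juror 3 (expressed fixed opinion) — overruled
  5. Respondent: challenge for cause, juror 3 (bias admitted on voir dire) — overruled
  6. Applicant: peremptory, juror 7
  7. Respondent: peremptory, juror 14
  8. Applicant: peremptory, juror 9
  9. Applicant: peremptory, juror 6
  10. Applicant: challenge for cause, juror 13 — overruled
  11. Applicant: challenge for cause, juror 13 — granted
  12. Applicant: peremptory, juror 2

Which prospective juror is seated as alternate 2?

Removed: #2, #6, #7, #8, #9, #10, #13, #14. (#3 stays — for-cause denied.)
Filling seats in venire order through position 8: #1, #3, #4, #5, #11, #12, #15, #16.
So alternate 2 is #16.

16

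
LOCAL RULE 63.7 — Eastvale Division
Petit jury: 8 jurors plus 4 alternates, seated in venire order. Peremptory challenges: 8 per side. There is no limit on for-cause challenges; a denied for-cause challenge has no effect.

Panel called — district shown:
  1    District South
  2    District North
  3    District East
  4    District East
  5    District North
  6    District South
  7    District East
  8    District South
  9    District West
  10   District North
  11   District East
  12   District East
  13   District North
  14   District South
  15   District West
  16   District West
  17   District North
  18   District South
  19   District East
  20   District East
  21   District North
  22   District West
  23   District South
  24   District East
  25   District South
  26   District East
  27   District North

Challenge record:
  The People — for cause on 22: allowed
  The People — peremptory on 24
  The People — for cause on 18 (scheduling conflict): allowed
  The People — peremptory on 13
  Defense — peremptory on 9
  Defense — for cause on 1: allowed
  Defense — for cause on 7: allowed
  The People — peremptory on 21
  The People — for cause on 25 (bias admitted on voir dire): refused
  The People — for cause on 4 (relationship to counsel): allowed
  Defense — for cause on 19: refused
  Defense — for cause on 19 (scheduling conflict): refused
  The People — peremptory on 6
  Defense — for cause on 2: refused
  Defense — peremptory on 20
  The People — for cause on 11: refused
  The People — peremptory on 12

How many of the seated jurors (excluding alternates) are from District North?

3

Removed: #1, #4, #6, #7, #9, #12, #13, #18, #20, #21, #22, #24.
Seated jurors 1–8: #2, #3, #5, #8, #10, #11, #14, #15 (alternates #16, #17, #19, #23 not counted).
Of those, in District North: #2, #5, #10 → 3.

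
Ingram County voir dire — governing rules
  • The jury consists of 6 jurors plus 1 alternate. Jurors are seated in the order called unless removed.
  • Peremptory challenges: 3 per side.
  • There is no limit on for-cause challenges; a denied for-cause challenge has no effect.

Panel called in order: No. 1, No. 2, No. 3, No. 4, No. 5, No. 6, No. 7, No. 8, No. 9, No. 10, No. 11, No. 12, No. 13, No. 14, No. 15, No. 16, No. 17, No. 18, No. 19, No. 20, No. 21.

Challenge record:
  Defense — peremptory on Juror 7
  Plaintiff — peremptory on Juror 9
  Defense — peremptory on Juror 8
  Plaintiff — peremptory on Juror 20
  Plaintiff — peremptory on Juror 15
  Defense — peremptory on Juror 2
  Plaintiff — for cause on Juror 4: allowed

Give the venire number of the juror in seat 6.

11

Removed: #2, #4, #7, #8, #9, #15, #20.
Filling seats in venire order through position 6: #1, #3, #5, #6, #10, #11.
So seat 6 is #11.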